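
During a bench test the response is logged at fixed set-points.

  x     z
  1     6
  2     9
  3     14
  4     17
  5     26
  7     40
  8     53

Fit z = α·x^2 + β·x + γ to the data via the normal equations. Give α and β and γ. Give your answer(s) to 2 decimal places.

Entries of MᵀM: Σx^2·x^2 = 7476, Σx^2·x = 1080, Σx^2 = 168, Σx·x = 168, Σx = 30, Σ1 = 7.
Right-hand side: Σx^2·z = 6442, Σx·z = 968, Σz = 165.
Row-reducing yields α = 1153/1806, β = 203/258, γ = 1468/301.

α = 0.64, β = 0.79, γ = 4.88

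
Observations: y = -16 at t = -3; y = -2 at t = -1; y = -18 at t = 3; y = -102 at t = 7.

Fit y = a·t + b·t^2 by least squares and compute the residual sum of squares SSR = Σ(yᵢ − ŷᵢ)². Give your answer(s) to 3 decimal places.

MᵀM·[a, b]ᵀ = Mᵀy reads: 68·a + 342·b = -718;  342·a + 2564·b = -5306.
(Σt·t = 68, Σt·t^2 = 342, Σt^2·t^2 = 2564, Σt·y = -718, Σt^2·y = -5306.)
Δ = 68·2564 − 342² = 57388.
a = ((-718)·2564 − 342·(-5306))/57388 = -6575/14347; b = (68·(-5306) − 342·(-718))/57388 = -28813/14347.
Residuals: 10040/14347, -6456/14347, 20796/14347, -5532/14347; SSR = 42208/14347.

SSR = 2.942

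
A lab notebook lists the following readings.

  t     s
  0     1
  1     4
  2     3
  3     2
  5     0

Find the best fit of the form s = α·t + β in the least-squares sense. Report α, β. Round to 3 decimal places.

With design matrix M, MᵀM = [[39, 11]; [11, 5]] and Mᵀs = [16, 10]ᵀ.
det = 39·5 − 11² = 74.
α = (16·5 − 11·10)/74 = -15/37; β = (39·10 − 11·16)/74 = 107/37.

α = -0.405, β = 2.892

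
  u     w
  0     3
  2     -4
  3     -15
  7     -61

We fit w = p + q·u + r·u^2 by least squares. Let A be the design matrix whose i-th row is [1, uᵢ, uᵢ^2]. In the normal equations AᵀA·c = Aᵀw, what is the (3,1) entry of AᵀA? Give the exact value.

Row 3 ↔ basis u^2, column 1 ↔ basis 1, so (AᵀA)_{3,1} = Σᵢ u^2 = (0)·(1) + (4)·(1) + (9)·(1) + (49)·(1) = 62.

62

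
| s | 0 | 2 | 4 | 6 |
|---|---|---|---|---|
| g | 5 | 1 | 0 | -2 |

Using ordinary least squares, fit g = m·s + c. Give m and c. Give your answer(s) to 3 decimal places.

Forming MᵀM = [[56, 12]; [12, 4]] and Mᵀg = [-10, 4]ᵀ gives MᵀM·[m, c]ᵀ = Mᵀg.
Eliminating c: 4·(row 1) − 12·(row 2) gives 80·m = 4·(-10) − 12·4 = -88, so m = -11/10.
Then c = (4 − 12·(-11/10))/4 = 43/10.

m = -1.100, c = 4.300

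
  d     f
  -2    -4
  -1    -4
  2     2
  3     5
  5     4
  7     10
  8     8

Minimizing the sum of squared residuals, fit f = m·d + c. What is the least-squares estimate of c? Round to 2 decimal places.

c = -1.31

From the data, Σd·d = 156, Σd = 22, Σ1 = 7.
For Aᵀf: Σd·f = 185, Σf = 21.
So AᵀA·[m, c]ᵀ = Aᵀf: [[156, 22]; [22, 7]]·[m, c]ᵀ = [185, 21]ᵀ.
Eliminating c: 7·(row 1) − 22·(row 2) gives 608·m = 7·185 − 22·21 = 833, so m = 833/608.
Then c = (21 − 22·(833/608))/7 = -397/304.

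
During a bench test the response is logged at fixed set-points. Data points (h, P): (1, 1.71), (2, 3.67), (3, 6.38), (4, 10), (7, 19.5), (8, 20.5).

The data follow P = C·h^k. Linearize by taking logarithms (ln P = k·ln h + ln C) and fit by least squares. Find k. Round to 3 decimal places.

Taking logs, ln P = k·ln h + ln C, so regress ln P on ln h.
AᵀA = [[11.7199, 7.2034]; [7.2034, 6]], rhs = [18.1902, 11.9833]ᵀ  (here Σln h = 7.2034, Σ(ln h)² = 11.7199, Σln P = 11.9833, Σln h·ln P = 18.1902).
Solving (det = 18.4301): k = 1.23822, ln C = 0.51065.

k = 1.238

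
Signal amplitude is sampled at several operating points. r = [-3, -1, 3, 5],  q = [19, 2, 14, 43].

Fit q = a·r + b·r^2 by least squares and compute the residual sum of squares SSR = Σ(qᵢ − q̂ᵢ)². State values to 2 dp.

Setting ∂/∂a … = 0 gives: 44·a + 124·b = 198;  124·a + 788·b = 1374.
det = 44·788 − 124² = 19296.
a = (198·788 − 124·1374)/19296 = -299/402; b = (44·1374 − 124·198)/19296 = 374/201.
Residuals: 3/134, -81/134, -69/134, 27/134; SSR = 45/67.

SSR = 0.67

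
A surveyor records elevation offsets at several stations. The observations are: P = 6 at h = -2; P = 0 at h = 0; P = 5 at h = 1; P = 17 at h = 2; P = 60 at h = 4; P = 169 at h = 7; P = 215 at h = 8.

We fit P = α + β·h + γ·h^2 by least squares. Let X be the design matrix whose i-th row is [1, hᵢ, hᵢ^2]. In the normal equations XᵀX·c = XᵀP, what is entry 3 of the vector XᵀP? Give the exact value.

Entry 3 ↔ basis h^2, so (XᵀP)_{3} = Σᵢ (h^2)·Pᵢ = (4)·(6) + (0)·(0) + (1)·(5) + (4)·(17) + (16)·(60) + (49)·(169) + (64)·(215) = 23098.

23098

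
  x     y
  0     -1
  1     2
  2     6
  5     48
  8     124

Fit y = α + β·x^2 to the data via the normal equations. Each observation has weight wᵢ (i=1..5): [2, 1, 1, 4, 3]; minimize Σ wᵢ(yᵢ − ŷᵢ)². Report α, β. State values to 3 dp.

Setting ∂/∂α … = 0 gives: 11·α + 297·β = 570;  297·α + 14805·β = 28634.
Eliminating β: 14805·(row 1) − 297·(row 2) gives 74646·α = 14805·570 − 297·28634 = -65448, so α = -3636/4147.
Then β = (28634 − 297·(-3636/4147))/14805 = 6622/3393.

α = -0.877, β = 1.952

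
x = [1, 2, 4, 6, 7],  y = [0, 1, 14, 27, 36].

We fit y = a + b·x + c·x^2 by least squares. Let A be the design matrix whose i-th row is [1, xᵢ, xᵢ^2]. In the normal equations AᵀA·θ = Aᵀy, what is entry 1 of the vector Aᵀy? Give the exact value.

Entry 1 ↔ basis 1, so (Aᵀy)_{1} = Σᵢ yᵢ = (1)·(0) + (1)·(1) + (1)·(14) + (1)·(27) + (1)·(36) = 78.

78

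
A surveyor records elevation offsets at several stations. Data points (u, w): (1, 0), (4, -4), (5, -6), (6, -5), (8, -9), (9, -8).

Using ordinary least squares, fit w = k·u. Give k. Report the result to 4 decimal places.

The normal equations are: 223·k = -220.
k = (-220)/223 = -0.986547.

k = -0.9865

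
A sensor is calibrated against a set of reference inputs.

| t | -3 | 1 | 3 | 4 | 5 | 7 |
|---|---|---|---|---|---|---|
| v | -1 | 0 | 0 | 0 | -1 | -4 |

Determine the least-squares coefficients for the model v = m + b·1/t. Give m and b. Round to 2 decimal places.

With design matrix M, MᵀM = [[6, 223/140]; [223/140, 237281/176400]] and Mᵀv = [-6, -46/105]ᵀ.
Δ = 6·(237281/176400) − (223/140)² = 13015/2352.
m = ((-6)·(237281/176400) − (223/140)·(-46/105))/(13015/2352) = -86706/65075; b = (6·(-46/105) − (223/140)·(-6))/(13015/2352) = 16296/13015.

m = -1.33, b = 1.25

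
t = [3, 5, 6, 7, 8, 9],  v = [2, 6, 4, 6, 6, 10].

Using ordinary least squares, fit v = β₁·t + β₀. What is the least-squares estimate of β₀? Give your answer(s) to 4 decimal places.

β₀ = -1.0286

Compute the Gram sums: Σt·t = 264, Σt = 38, Σ1 = 6.
Moment sums: Σt·v = 240, Σv = 34.
AᵀA·[β₁, β₀]ᵀ = Aᵀv becomes [[264, 38]; [38, 6]]·[β₁, β₀]ᵀ = [240, 34]ᵀ.
Eliminating β₀: 6·(row 1) − 38·(row 2) gives 140·β₁ = 6·240 − 38·34 = 148, so β₁ = 37/35.
Then β₀ = (34 − 38·(37/35))/6 = -36/35.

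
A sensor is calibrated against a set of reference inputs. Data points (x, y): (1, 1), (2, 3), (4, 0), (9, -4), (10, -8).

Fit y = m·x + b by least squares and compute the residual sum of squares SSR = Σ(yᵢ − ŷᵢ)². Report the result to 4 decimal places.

SSR = 9.1946

Setting ∂/∂m … = 0 gives: 202·m + 26·b = -109;  26·m + 5·b = -8.
(Σx·x = 202, Σx = 26, Σ1 = 5, Σx·y = -109, Σy = -8.)
Eliminating b: 5·(row 1) − 26·(row 2) gives 334·m = 5·(-109) − 26·(-8) = -337, so m = -337/334.
Then b = ((-8) − 26·(-337/334))/5 = 609/167.
Residuals: -547/334, 229/167, 65/167, 479/334, -260/167; SSR = 3071/334.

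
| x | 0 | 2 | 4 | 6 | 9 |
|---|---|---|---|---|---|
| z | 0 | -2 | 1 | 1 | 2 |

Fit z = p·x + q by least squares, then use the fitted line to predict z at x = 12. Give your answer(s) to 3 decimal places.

From the data, Σx·x = 137, Σx = 21, Σ1 = 5.
Moment sums: Σx·z = 24, Σz = 2.
Normal equations: [[137, 21]; [21, 5]]·[p, q]ᵀ = [24, 2]ᵀ.
Determinant 137·5 − 21² = 244.
p = (24·5 − 21·2)/244 = 39/122; q = (137·2 − 21·24)/244 = -115/122.
At x = 12: ẑ = (39/122)·(12) + (-115/122)·(1) = 353/122.

ẑ = 2.893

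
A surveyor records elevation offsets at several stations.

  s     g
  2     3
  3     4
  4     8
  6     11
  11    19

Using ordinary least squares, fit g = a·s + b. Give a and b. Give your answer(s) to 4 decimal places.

Compute the Gram sums: Σs·s = 186, Σs = 26, Σ1 = 5.
And Σs·g = 325, Σg = 45.
det = 186·5 − 26² = 254.
a = (325·5 − 26·45)/254 = 455/254; b = (186·45 − 26·325)/254 = -40/127.

a = 1.7913, b = -0.3150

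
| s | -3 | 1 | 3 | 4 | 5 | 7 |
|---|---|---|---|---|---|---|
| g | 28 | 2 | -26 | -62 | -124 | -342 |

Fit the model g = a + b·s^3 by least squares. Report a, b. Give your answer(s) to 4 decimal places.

Normal-equation sums: Σ1 = 6, Σs^3 = 533, Σs^3·s^3 = 138829.
Moment sums: Σg = -524, Σs^3·g = -138230.
XᵀX·[a, b]ᵀ = Xᵀg becomes [[6, 533]; [533, 138829]]·[a, b]ᵀ = [-524, -138230]ᵀ.
det = 6·138829 − 533² = 548885.
a = ((-524)·138829 − 533·(-138230))/548885 = 930194/548885; b = (6·(-138230) − 533·(-524))/548885 = -550088/548885.

a = 1.6947, b = -1.0022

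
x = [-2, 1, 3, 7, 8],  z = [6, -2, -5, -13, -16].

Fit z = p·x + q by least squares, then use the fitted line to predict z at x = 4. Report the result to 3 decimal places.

ẑ = -7.266

Entries of AᵀA: Σx·x = 127, Σx = 17, Σ1 = 5.
For Aᵀz: Σx·z = -248, Σz = -30.
AᵀA·[p, q]ᵀ = Aᵀz becomes [[127, 17]; [17, 5]]·[p, q]ᵀ = [-248, -30]ᵀ.
Δ = 127·5 − 17² = 346.
p = ((-248)·5 − 17·(-30))/346 = -365/173; q = (127·(-30) − 17·(-248))/346 = 203/173.
At x = 4: ẑ = (-365/173)·(4) + (203/173)·(1) = -1257/173.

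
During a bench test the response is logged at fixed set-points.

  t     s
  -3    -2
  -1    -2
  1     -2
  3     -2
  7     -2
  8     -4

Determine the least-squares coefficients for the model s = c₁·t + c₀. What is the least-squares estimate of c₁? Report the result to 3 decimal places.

c₁ = -0.115

Forming AᵀA = [[133, 15]; [15, 6]] and Aᵀs = [-46, -14]ᵀ gives AᵀA·[c₁, c₀]ᵀ = Aᵀs.
Eliminating c₀: 6·(row 1) − 15·(row 2) gives 573·c₁ = 6·(-46) − 15·(-14) = -66, so c₁ = -22/191.
Then c₀ = ((-14) − 15·(-22/191))/6 = -1172/573.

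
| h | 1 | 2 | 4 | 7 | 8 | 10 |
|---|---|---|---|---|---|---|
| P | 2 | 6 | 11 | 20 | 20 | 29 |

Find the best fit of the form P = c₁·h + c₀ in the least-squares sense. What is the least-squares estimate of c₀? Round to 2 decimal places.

Setting ∂/∂c₁ … = 0 gives: 234·c₁ + 32·c₀ = 648;  32·c₁ + 6·c₀ = 88.
det = 234·6 − 32² = 380.
c₁ = (648·6 − 32·88)/380 = 268/95; c₀ = (234·88 − 32·648)/380 = -36/95.

c₀ = -0.38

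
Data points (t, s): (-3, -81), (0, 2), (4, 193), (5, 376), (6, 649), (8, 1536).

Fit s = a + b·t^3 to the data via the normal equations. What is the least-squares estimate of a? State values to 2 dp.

a = 1.09

The normal equations are: 6·a + 890·b = 2675;  890·a + 329250·b = 988155.
(Σ1 = 6, Σt^3 = 890, Σt^3·t^3 = 329250, Σs = 2675, Σt^3·s = 988155.)
Eliminating b: 329250·(row 1) − 890·(row 2) gives 1183400·a = 329250·2675 − 890·988155 = 1285800, so a = 6429/5917.
Then b = (988155 − 890·(6429/5917))/329250 = 177409/59170.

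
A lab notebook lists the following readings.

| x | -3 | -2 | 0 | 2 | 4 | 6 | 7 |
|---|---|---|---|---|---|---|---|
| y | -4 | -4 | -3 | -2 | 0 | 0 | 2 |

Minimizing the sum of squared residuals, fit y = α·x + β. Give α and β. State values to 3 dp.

α = 0.578, β = -2.727

Entries of MᵀM: Σx·x = 118, Σx = 14, Σ1 = 7.
Right-hand side: Σx·y = 30, Σy = -11.
MᵀM·[α, β]ᵀ = Mᵀy becomes [[118, 14]; [14, 7]]·[α, β]ᵀ = [30, -11]ᵀ.
Determinant 118·7 − 14² = 630.
α = (30·7 − 14·(-11))/630 = 26/45; β = (118·(-11) − 14·30)/630 = -859/315.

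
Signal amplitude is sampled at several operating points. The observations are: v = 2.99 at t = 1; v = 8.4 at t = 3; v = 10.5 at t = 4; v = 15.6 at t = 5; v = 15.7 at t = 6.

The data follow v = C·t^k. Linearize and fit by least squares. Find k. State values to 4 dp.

k = 0.9572

Taking logs, ln v = k·ln t + ln C, so regress ln v on ln t.
Over the data: Σln t = 5.8861, Σ(ln t)² = 8.9295, Σln v = 11.0758, Σln t·ln v = 14.9533.
Normal system: [[8.9295, 5.8861]; [5.8861, 5]]·[k, ln C]ᵀ = [14.9533, 11.0758]ᵀ.
Slope k = (n·Σln t·ln v − Σln t·Σln v)/(n·Σ(ln t)² − (Σln t)²) = (5·14.9533 − 5.8861·11.0758)/10.0010 = 0.95719; ln C = (Σln v − k·Σln t)/n = 1.08834.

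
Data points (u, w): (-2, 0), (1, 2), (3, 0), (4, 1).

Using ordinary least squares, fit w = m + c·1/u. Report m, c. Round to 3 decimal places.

m = 0.406, c = 1.272

With design matrix M, MᵀM = [[4, 13/12]; [13/12, 205/144]] and Mᵀw = [3, 9/4]ᵀ.
det = 4·(205/144) − (13/12)² = 217/48.
m = (3·(205/144) − (13/12)·(9/4))/(217/48) = 88/217; c = (4·(9/4) − (13/12)·3)/(217/48) = 276/217.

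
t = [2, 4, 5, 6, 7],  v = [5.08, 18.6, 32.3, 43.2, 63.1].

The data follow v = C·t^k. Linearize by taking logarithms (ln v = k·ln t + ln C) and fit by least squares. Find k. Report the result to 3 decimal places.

With ln vᵢ as the transformed response and ln tᵢ as the regressor:
Σln t = 7.4265, Σ(ln t)² = 11.9895, Σln v = 15.9341, Σln t·ln v = 25.5846.
Equations: 11.9895·k + 7.4265·ln C = 25.5846;  7.4265·k + 5·ln C = 15.9341.
Solving (det = 4.7940): k = 1.99991, ln C = 0.21634.

k = 2.000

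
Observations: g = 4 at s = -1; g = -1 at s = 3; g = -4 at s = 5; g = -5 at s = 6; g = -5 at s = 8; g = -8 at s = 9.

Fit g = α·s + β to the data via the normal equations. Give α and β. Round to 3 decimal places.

α = -1.121, β = 2.439

With design matrix M, MᵀM = [[216, 30]; [30, 6]] and Mᵀg = [-169, -19]ᵀ.
Eliminating β: 6·(row 1) − 30·(row 2) gives 396·α = 6·(-169) − 30·(-19) = -444, so α = -37/33.
Then β = ((-19) − 30·(-37/33))/6 = 161/66.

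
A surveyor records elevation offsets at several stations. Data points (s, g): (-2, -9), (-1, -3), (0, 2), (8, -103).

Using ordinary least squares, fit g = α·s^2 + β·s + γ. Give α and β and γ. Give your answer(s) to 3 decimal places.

From the data, Σs^2·s^2 = 4113, Σs^2·s = 503, Σs^2 = 69, Σs·s = 69, Σs = 5, Σ1 = 4.
And Σs^2·g = -6631, Σs·g = -803, Σg = -113.
So XᵀX·[α, β, γ]ᵀ = Xᵀg: [[4113, 503, 69]; [503, 69, 5]; [69, 5, 4]]·[α, β, γ]ᵀ = [-6631, -803, -113]ᵀ.
Row-reducing yields α = -35991/19444, β = 33979/19444, γ = 14539/9722.

α = -1.851, β = 1.748, γ = 1.495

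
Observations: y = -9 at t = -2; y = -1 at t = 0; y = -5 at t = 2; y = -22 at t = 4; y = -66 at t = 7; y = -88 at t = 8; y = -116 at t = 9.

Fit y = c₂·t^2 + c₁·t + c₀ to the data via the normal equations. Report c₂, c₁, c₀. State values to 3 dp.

c₂ = -1.523, c₁ = 1.134, c₀ = -0.948

Entries of AᵀA: Σt^2·t^2 = 13346, Σt^2·t = 1648, Σt^2 = 218, Σt·t = 218, Σt = 28, Σ1 = 7.
And Σt^2·y = -18670, Σt·y = -2290, Σy = -307.
Normal equations: [[13346, 1648, 218]; [1648, 218, 28]; [218, 28, 7]]·[c₂, c₁, c₀]ᵀ = [-18670, -2290, -307]ᵀ.
Inverting the 3×3 Gram matrix, [c₂, c₁, c₀]ᵀ = [-247550/162489, 184297/162489, -51359/54163]ᵀ.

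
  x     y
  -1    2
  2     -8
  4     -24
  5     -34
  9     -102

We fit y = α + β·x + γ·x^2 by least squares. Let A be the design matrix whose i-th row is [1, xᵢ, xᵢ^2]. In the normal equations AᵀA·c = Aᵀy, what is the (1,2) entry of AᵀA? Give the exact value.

19

Row 1 ↔ basis 1, column 2 ↔ basis x, so (AᵀA)_{1,2} = Σᵢ x = (1)·(-1) + (1)·(2) + (1)·(4) + (1)·(5) + (1)·(9) = 19.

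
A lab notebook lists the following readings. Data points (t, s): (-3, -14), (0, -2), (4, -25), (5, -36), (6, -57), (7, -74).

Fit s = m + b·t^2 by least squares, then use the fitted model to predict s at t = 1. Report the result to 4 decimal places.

ŝ = -2.5261

With design matrix X, XᵀX = [[6, 135]; [135, 4659]] and Xᵀs = [-208, -7104]ᵀ.
Eliminating b: 4659·(row 1) − 135·(row 2) gives 9729·m = 4659·(-208) − 135·(-7104) = -10032, so m = -3344/3243.
Then b = ((-7104) − 135·(-3344/3243))/4659 = -1616/1081.
At t = 1: ŝ = (-3344/3243)·(1) + (-1616/1081)·(1) = -8192/3243.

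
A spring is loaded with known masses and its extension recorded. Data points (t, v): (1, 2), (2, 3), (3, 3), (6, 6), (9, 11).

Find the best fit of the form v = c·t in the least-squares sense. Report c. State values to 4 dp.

c = 1.1603

Compute the Gram sums: Σt·t = 131.
For Aᵀv: Σt·v = 152.
Normal equations: [[131]]·[c]ᵀ = [152]ᵀ.
Hence c = 152 / 131 ≈ 1.16031.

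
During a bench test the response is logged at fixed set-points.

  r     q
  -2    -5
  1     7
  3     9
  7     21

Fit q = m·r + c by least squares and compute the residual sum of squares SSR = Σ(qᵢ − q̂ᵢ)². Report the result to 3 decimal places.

SSR = 8.749

Setting ∂/∂m … = 0 gives: 63·m + 9·c = 191;  9·m + 4·c = 32.
(Σr·r = 63, Σr = 9, Σ1 = 4, Σr·q = 191, Σq = 32.)
Eliminating c: 4·(row 1) − 9·(row 2) gives 171·m = 4·191 − 9·32 = 476, so m = 476/171.
Then c = (32 − 9·(476/171))/4 = 33/19.
Residuals: -200/171, 424/171, -62/57, -2/9; SSR = 1496/171.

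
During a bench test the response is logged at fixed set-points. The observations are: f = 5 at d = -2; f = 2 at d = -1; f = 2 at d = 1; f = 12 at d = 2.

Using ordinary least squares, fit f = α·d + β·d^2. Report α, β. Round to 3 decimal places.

Sums needed: Σd·d = 10, Σd·d^2 = 0, Σd^2·d^2 = 34.
Right-hand side: Σd·f = 14, Σd^2·f = 72.
AᵀA·[α, β]ᵀ = Aᵀf becomes [[10, 0]; [0, 34]]·[α, β]ᵀ = [14, 72]ᵀ.
Δ = 10·34 − 0² = 340.
α = (14·34 − 0·72)/340 = 7/5; β = (10·72 − 0·14)/340 = 36/17.

α = 1.400, β = 2.118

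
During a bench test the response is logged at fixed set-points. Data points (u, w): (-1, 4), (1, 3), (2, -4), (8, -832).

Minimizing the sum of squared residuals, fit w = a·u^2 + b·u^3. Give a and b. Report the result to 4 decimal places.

a = 3.0566, b = -2.0071

Entries of AᵀA: Σu^2·u^2 = 4114, Σu^2·u^3 = 32800, Σu^3·u^3 = 262210.
For Aᵀw: Σu^2·w = -53257, Σu^3·w = -426017.
AᵀA·[a, b]ᵀ = Aᵀw becomes [[4114, 32800]; [32800, 262210]]·[a, b]ᵀ = [-53257, -426017]ᵀ.
Eliminating b: 262210·(row 1) − 32800·(row 2) gives 2891940·a = 262210·(-53257) − 32800·(-426017) = 8839630, so a = 883963/289194.
Then b = ((-426017) − 32800·(883963/289194))/262210 = -2902169/1445970.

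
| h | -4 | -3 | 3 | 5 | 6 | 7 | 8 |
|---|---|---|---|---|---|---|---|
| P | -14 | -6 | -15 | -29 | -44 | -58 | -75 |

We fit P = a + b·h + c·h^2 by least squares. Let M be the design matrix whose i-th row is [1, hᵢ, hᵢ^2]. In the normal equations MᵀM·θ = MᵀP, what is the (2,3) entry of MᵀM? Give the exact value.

1132

Row 2 ↔ basis h, column 3 ↔ basis h^2, so (MᵀM)_{2,3} = Σᵢ (h)·(h^2) = (-4)·(16) + (-3)·(9) + (3)·(9) + (5)·(25) + (6)·(36) + (7)·(49) + (8)·(64) = 1132.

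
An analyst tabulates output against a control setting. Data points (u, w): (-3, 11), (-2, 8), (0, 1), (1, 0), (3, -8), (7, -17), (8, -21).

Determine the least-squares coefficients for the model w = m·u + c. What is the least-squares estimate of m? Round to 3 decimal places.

m = -2.852

AᵀA·[m, c]ᵀ = Aᵀw reads: 136·m + 14·c = -360;  14·m + 7·c = -26.
Δ = 136·7 − 14² = 756.
m = ((-360)·7 − 14·(-26))/756 = -77/27; c = (136·(-26) − 14·(-360))/756 = 376/189.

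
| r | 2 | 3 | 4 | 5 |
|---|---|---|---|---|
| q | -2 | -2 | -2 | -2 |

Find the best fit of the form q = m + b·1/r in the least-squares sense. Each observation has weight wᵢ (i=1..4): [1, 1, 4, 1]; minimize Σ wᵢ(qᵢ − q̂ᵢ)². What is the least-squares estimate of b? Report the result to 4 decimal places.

Compute the Gram sums: Σwᵢ·1 = 7, Σwᵢ·1/r = 61/30, Σwᵢ·1/r·1/r = 293/450.
For MᵀWq: Σwᵢ·q = -14, Σwᵢ·1/r·q = -61/15.
Normal equations: [[7, 61/30]; [61/30, 293/450]]·[m, b]ᵀ = [-14, -61/15]ᵀ.
Determinant 7·(293/450) − (61/30)² = 127/300.
m = ((-14)·(293/450) − (61/30)·(-61/15))/(127/300) = -2; b = (7·(-61/15) − (61/30)·(-14))/(127/300) = 0.

b = 0.0000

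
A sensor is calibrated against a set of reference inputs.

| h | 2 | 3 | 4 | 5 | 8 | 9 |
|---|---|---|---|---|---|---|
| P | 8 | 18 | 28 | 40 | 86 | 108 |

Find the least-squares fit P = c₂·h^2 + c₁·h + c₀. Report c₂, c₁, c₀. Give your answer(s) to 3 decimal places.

c₂ = 0.910, c₁ = 4.025, c₀ = -2.991

Entries of AᵀA: Σh^2·h^2 = 11635, Σh^2·h = 1465, Σh^2 = 199, Σh·h = 199, Σh = 31, Σ1 = 6.
And Σh^2·P = 15894, Σh·P = 2042, ΣP = 288.
Row-reducing yields c₂ = 6413/7044, c₁ = 28351/7044, c₀ = -3511/1174.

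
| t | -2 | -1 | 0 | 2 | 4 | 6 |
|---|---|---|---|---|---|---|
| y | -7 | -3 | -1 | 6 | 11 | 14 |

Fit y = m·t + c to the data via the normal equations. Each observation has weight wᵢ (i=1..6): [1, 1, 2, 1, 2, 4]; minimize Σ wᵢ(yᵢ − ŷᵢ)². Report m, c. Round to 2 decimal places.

m = 2.56, c = -0.67

From the data, Σwᵢ·t·t = 185, Σwᵢ·t = 31, Σwᵢ·1 = 11.
Right-hand side: Σwᵢ·t·y = 453, Σwᵢ·y = 72.
XᵀWX·[m, c]ᵀ = XᵀWy becomes [[185, 31]; [31, 11]]·[m, c]ᵀ = [453, 72]ᵀ.
Determinant 185·11 − 31² = 1074.
m = (453·11 − 31·72)/1074 = 917/358; c = (185·72 − 31·453)/1074 = -241/358.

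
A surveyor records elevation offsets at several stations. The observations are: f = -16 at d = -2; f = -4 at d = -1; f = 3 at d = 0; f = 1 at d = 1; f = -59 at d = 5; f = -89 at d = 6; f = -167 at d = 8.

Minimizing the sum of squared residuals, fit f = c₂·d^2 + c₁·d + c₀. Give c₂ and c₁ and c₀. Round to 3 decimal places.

c₂ = -2.990, c₁ = 2.801, c₀ = 1.872

XᵀX·[c₂, c₁, c₀]ᵀ = Xᵀf reads: 6035·c₂ + 845·c₁ + 131·c₀ = -15434;  845·c₂ + 131·c₁ + 17·c₀ = -2128;  131·c₂ + 17·c₁ + 7·c₀ = -331.
Solving the 3×3 system (Gaussian elimination) gives c₂ = -229753/76836, c₁ = 215185/76836, c₀ = 23971/12806.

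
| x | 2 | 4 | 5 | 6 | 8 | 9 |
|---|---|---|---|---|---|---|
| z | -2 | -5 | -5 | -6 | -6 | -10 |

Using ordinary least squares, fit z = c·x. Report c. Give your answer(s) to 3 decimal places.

c = -0.987

The normal system AᵀA·[c]ᵀ = Aᵀz is [[226]]·[c]ᵀ = [-223]ᵀ.
c = (-223)/226 = -0.986726.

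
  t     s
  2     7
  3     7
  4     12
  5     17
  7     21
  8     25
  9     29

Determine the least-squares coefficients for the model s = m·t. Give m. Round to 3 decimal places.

m = 3.129

Forming MᵀM = [[248]] and Mᵀs = [776]ᵀ gives MᵀM·[m]ᵀ = Mᵀs.
Hence m = 776 / 248 ≈ 3.12903.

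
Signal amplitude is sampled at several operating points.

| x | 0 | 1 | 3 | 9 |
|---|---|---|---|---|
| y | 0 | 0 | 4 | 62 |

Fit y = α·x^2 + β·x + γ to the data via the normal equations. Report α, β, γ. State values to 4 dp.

α = 0.9248, β = -1.4575, γ = 0.1982

Normal-equation sums: Σx^2·x^2 = 6643, Σx^2·x = 757, Σx^2 = 91, Σx·x = 91, Σx = 13, Σ1 = 4.
And Σx^2·y = 5058, Σx·y = 570, Σy = 66.
Normal equations: [[6643, 757, 91]; [757, 91, 13]; [91, 13, 4]]·[α, β, γ]ᵀ = [5058, 570, 66]ᵀ.
Inverting the 3×3 Gram matrix, [α, β, γ]ᵀ = [209/226, -1647/1130, 112/565]ᵀ.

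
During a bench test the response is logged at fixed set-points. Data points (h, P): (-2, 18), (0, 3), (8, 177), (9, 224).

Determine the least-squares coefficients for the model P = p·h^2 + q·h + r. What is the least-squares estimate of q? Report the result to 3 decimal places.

From the data, Σh^2·h^2 = 10673, Σh^2·h = 1233, Σh^2 = 149, Σh·h = 149, Σh = 15, Σ1 = 4.
And Σh^2·P = 29544, Σh·P = 3396, ΣP = 422.
Normal equations: [[10673, 1233, 149]; [1233, 149, 15]; [149, 15, 4]]·[p, q, r]ᵀ = [29544, 3396, 422]ᵀ.
Row-reducing yields p = 29735/10261, q = -501/331, r = 33148/10261.

q = -1.514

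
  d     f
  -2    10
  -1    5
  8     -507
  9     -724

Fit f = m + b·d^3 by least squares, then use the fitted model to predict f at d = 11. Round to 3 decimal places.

f̂ = -1323.895

From the data, Σ1 = 4, Σd^3 = 1232, Σd^3·d^3 = 793650.
For Xᵀf: Σf = -1216, Σd^3·f = -787465.
Δ = 4·793650 − 1232² = 1656776.
m = ((-1216)·793650 − 1232·(-787465))/1656776 = 57710/18827; b = (4·(-787465) − 1232·(-1216))/1656776 = -412937/414194.
At d = 11: f̂ = (57710/18827)·(1) + (-412937/414194)·(1331) = -49849957/37654.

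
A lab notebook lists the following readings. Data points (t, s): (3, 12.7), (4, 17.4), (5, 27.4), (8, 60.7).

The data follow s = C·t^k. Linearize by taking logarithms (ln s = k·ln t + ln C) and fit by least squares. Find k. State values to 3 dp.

Taking logs, ln s = k·ln t + ln C, so regress ln s on ln t.
AᵀA = [[10.0431, 6.1738]; [6.1738, 4]], rhs = [20.6183, 12.8146]ᵀ  (here Σln t = 6.1738, Σ(ln t)² = 10.0431, Σln s = 12.8146, Σln t·ln s = 20.6183).
Slope k = (n·Σln t·ln s − Σln t·Σln s)/(n·Σ(ln t)² − (Σln t)²) = (4·20.6183 − 6.1738·12.8146)/2.0569 = 1.63304; ln C = (Σln s − k·Σln t)/n = 0.68313.

k = 1.633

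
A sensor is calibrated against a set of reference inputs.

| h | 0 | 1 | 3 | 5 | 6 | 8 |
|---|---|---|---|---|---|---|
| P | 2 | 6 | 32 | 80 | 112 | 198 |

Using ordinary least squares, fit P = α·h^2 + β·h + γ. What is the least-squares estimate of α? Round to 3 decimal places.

The normal equations are: 6099·α + 881·β + 135·γ = 18998;  881·α + 135·β + 23·γ = 2758;  135·α + 23·β + 6·γ = 430.
(Σh^2·h^2 = 6099, Σh^2·h = 881, Σh^2 = 135, Σh·h = 135, Σh = 23, Σ1 = 6, Σh^2·P = 18998, Σh·P = 2758, ΣP = 430.)
Solving the 3×3 system (Gaussian elimination) gives α = 49895/16872, β = 4167/5624, γ = 19301/8436.

α = 2.957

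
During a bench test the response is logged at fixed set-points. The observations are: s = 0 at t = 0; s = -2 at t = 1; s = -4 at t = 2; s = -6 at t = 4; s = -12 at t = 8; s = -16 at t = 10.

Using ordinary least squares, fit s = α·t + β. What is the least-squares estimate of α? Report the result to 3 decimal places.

With design matrix A, AᵀA = [[185, 25]; [25, 6]] and Aᵀs = [-290, -40]ᵀ.
Determinant 185·6 − 25² = 485.
α = ((-290)·6 − 25·(-40))/485 = -148/97; β = (185·(-40) − 25·(-290))/485 = -30/97.

α = -1.526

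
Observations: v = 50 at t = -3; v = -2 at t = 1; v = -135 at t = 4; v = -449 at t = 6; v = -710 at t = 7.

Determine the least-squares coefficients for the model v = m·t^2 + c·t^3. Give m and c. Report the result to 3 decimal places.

m = -0.432, c = -2.008

From the data, Σt^2·t^2 = 4035, Σt^2·t^3 = 25365, Σt^3·t^3 = 169131.
And Σt^2·v = -52666, Σt^3·v = -350506.
Normal equations: [[4035, 25365]; [25365, 169131]]·[m, c]ᵀ = [-52666, -350506]ᵀ.
Determinant 4035·169131 − 25365² = 39060360.
m = ((-52666)·169131 − 25365·(-350506))/39060360 = -468571/1085010; c = (4035·(-350506) − 25365·(-52666))/39060360 = -435659/217002.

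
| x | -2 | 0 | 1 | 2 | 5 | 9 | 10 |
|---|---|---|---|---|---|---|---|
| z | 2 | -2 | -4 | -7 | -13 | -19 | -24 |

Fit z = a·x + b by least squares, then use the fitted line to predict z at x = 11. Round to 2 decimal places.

Entries of AᵀA: Σx·x = 215, Σx = 25, Σ1 = 7.
For Aᵀz: Σx·z = -498, Σz = -67.
So AᵀA·[a, b]ᵀ = Aᵀz: [[215, 25]; [25, 7]]·[a, b]ᵀ = [-498, -67]ᵀ.
det = 215·7 − 25² = 880.
a = ((-498)·7 − 25·(-67))/880 = -1811/880; b = (215·(-67) − 25·(-498))/880 = -391/176.
At x = 11: ẑ = (-1811/880)·(11) + (-391/176)·(1) = -5469/220.

ẑ = -24.86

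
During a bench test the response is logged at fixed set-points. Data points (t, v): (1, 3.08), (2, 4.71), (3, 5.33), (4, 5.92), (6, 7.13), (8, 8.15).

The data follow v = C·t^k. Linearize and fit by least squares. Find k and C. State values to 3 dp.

With ln vᵢ as the transformed response and ln tᵢ as the regressor:
Over the data: Σln t = 7.0493, Σ(ln t)² = 11.1437, Σln v = 10.1886, Σln t·ln v = 13.2601.
Normal system: [[11.1437, 7.0493]; [7.0493, 6]]·[k, ln C]ᵀ = [13.2601, 10.1886]ᵀ.
Slope k = (n·Σln t·ln v − Σln t·Σln v)/(n·Σ(ln t)² − (Σln t)²) = (6·13.2601 − 7.0493·10.1886)/17.1702 = 0.45069; ln C = (Σln v − k·Σln t)/n = 1.16861, so C = exp(1.16861) = 3.21751.

k = 0.451, C = 3.218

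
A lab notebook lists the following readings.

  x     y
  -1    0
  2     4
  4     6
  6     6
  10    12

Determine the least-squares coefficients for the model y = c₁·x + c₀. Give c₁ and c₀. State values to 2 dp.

c₁ = 1.02, c₀ = 1.30

Normal-equation sums: Σx·x = 157, Σx = 21, Σ1 = 5.
For Aᵀy: Σx·y = 188, Σy = 28.
AᵀA·[c₁, c₀]ᵀ = Aᵀy becomes [[157, 21]; [21, 5]]·[c₁, c₀]ᵀ = [188, 28]ᵀ.
det = 157·5 − 21² = 344.
c₁ = (188·5 − 21·28)/344 = 44/43; c₀ = (157·28 − 21·188)/344 = 56/43.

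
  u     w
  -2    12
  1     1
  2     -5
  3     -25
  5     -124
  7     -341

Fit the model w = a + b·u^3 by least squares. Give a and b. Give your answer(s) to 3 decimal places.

a = 2.598, b = -1.003

MᵀM·[a, b]ᵀ = Mᵀw reads: 6·a + 496·b = -482;  496·a + 134132·b = -133273.
(Σ1 = 6, Σu^3 = 496, Σu^3·u^3 = 134132, Σw = -482, Σu^3·w = -133273.)
Δ = 6·134132 − 496² = 558776.
a = ((-482)·134132 − 496·(-133273))/558776 = 181473/69847; b = (6·(-133273) − 496·(-482))/558776 = -280283/279388.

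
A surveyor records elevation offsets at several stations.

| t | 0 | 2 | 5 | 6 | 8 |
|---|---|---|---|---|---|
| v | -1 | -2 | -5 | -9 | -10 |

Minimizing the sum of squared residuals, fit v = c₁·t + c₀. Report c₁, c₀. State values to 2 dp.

MᵀM·[c₁, c₀]ᵀ = Mᵀv reads: 129·c₁ + 21·c₀ = -163;  21·c₁ + 5·c₀ = -27.
(Σt·t = 129, Σt = 21, Σ1 = 5, Σt·v = -163, Σv = -27.)
Eliminating c₀: 5·(row 1) − 21·(row 2) gives 204·c₁ = 5·(-163) − 21·(-27) = -248, so c₁ = -62/51.
Then c₀ = ((-27) − 21·(-62/51))/5 = -5/17.

c₁ = -1.22, c₀ = -0.29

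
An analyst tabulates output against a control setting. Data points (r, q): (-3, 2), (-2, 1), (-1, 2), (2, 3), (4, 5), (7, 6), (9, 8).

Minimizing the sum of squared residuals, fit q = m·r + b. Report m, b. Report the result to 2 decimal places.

m = 0.54, b = 2.63

Entries of AᵀA: Σr·r = 164, Σr = 16, Σ1 = 7.
Moment sums: Σr·q = 130, Σq = 27.
Normal equations: [[164, 16]; [16, 7]]·[m, b]ᵀ = [130, 27]ᵀ.
Δ = 164·7 − 16² = 892.
m = (130·7 − 16·27)/892 = 239/446; b = (164·27 − 16·130)/892 = 587/223.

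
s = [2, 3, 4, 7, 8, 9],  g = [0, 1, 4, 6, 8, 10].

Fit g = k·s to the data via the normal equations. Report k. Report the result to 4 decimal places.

k = 0.9641

Forming MᵀM = [[223]] and Mᵀg = [215]ᵀ gives MᵀM·[k]ᵀ = Mᵀg.
Hence k = 215 / 223 ≈ 0.964126.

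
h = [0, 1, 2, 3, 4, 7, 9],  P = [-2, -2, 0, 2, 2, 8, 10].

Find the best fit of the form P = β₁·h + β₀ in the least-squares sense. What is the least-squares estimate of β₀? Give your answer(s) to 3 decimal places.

The normal system XᵀX·[β₁, β₀]ᵀ = XᵀP is [[160, 26]; [26, 7]]·[β₁, β₀]ᵀ = [158, 18]ᵀ.
Δ = 160·7 − 26² = 444.
β₁ = (158·7 − 26·18)/444 = 319/222; β₀ = (160·18 − 26·158)/444 = -307/111.

β₀ = -2.766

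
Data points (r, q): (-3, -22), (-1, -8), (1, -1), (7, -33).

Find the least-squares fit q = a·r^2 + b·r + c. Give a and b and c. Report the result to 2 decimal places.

Entries of MᵀM: Σr^2·r^2 = 2484, Σr^2·r = 316, Σr^2 = 60, Σr·r = 60, Σr = 4, Σ1 = 4.
Right-hand side: Σr^2·q = -1824, Σr·q = -158, Σq = -64.
Inverting the 3×3 Gram matrix, [a, b, c]ᵀ = [-190/181, 2259/724, -2443/724]ᵀ.

a = -1.05, b = 3.12, c = -3.37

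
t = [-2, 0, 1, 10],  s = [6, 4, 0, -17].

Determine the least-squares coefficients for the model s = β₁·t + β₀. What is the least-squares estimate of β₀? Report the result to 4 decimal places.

The normal system XᵀX·[β₁, β₀]ᵀ = Xᵀs is [[105, 9]; [9, 4]]·[β₁, β₀]ᵀ = [-182, -7]ᵀ.
Determinant 105·4 − 9² = 339.
β₁ = ((-182)·4 − 9·(-7))/339 = -665/339; β₀ = (105·(-7) − 9·(-182))/339 = 301/113.

β₀ = 2.6637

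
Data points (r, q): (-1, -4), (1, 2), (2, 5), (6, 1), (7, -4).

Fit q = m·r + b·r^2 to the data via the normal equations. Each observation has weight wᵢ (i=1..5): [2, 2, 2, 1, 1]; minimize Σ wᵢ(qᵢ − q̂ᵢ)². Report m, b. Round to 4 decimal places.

m = 3.4512, b = -0.5648

The normal equations are: 97·m + 575·b = 10;  575·m + 3733·b = -124.
Determinant 97·3733 − 575² = 31476.
m = (10·3733 − 575·(-124))/31476 = 18105/5246; b = (97·(-124) − 575·10)/31476 = -2963/5246.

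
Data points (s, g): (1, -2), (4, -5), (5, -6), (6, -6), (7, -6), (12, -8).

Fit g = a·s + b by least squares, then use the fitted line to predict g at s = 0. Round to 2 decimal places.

The normal equations are: 271·a + 35·b = -226;  35·a + 6·b = -33.
(Σs·s = 271, Σs = 35, Σ1 = 6, Σs·g = -226, Σg = -33.)
Eliminating b: 6·(row 1) − 35·(row 2) gives 401·a = 6·(-226) − 35·(-33) = -201, so a = -201/401.
Then b = ((-33) − 35·(-201/401))/6 = -1033/401.
At s = 0: ĝ = (-201/401)·(0) + (-1033/401)·(1) = -1033/401.

ĝ = -2.58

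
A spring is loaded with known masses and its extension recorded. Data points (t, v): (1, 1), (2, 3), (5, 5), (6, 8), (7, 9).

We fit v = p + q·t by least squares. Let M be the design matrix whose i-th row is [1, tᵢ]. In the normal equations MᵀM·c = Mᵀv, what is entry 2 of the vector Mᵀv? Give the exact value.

143

Entry 2 ↔ basis t, so (Mᵀv)_{2} = Σᵢ (t)·vᵢ = (1)·(1) + (2)·(3) + (5)·(5) + (6)·(8) + (7)·(9) = 143.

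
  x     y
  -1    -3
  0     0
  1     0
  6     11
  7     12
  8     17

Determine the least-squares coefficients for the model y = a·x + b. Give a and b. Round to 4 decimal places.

The normal equations are: 151·a + 21·b = 289;  21·a + 6·b = 37.
(Σx·x = 151, Σx = 21, Σ1 = 6, Σx·y = 289, Σy = 37.)
Eliminating b: 6·(row 1) − 21·(row 2) gives 465·a = 6·289 − 21·37 = 957, so a = 319/155.
Then b = (37 − 21·(319/155))/6 = -482/465.

a = 2.0581, b = -1.0366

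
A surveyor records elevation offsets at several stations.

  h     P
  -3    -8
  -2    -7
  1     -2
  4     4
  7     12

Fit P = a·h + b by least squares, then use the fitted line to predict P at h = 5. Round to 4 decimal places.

P̂ = 6.9480

From the data, Σh·h = 79, Σh = 7, Σ1 = 5.
Right-hand side: Σh·P = 136, ΣP = -1.
Normal equations: [[79, 7]; [7, 5]]·[a, b]ᵀ = [136, -1]ᵀ.
det = 79·5 − 7² = 346.
a = (136·5 − 7·(-1))/346 = 687/346; b = (79·(-1) − 7·136)/346 = -1031/346.
At h = 5: P̂ = (687/346)·(5) + (-1031/346)·(1) = 1202/173.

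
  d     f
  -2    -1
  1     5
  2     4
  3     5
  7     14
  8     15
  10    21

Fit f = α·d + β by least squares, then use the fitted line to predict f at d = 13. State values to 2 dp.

f̂ = 24.74

With design matrix X, XᵀX = [[231, 29]; [29, 7]] and Xᵀf = [458, 63]ᵀ.
Δ = 231·7 − 29² = 776.
α = (458·7 − 29·63)/776 = 1379/776; β = (231·63 − 29·458)/776 = 1271/776.
At d = 13: f̂ = (1379/776)·(13) + (1271/776)·(1) = 9599/388.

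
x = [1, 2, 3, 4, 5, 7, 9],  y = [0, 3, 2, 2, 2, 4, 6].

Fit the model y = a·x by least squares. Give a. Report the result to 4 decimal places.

Forming AᵀA = [[185]] and Aᵀy = [112]ᵀ gives AᵀA·[a]ᵀ = Aᵀy.
Hence a = 112 / 185 ≈ 0.605405.

a = 0.6054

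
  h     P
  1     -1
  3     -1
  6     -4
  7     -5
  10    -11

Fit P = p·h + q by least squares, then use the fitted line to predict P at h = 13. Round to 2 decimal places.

Sums needed: Σh·h = 195, Σh = 27, Σ1 = 5.
For XᵀP: Σh·P = -173, ΣP = -22.
Eliminating q: 5·(row 1) − 27·(row 2) gives 246·p = 5·(-173) − 27·(-22) = -271, so p = -271/246.
Then q = ((-22) − 27·(-271/246))/5 = 127/82.
At h = 13: P̂ = (-271/246)·(13) + (127/82)·(1) = -1571/123.

P̂ = -12.77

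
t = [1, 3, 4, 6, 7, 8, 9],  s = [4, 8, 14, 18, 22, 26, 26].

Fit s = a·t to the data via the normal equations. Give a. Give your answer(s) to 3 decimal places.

Forming MᵀM = [[256]] and Mᵀs = [788]ᵀ gives MᵀM·[a]ᵀ = Mᵀs.
Hence a = 788 / 256 ≈ 3.07812.

a = 3.078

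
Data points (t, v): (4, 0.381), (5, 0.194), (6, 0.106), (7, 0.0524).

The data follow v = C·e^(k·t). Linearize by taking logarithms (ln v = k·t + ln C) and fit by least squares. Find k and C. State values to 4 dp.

k = -0.6556, C = 5.2401

Linearized form: ln v = k·t + ln C. From the 4 transformed points,
AᵀA = [[126.0000, 22.0000]; [22.0000, 4]], rhs = [-46.1671, -7.7980]ᵀ  (here Σt = 22.0000, Σ(t)² = 126.0000, Σln v = -7.7980, Σt·ln v = -46.1671).
Δ = 126.0000·4 − (22.0000)² = 20.0000; k = (-46.1671·4 − 22.0000·-7.7980)/20.0000 = -0.65561, ln C = (126.0000·-7.7980 − 22.0000·-46.1671)/20.0000 = 1.65635, so C = exp(1.65635) = 5.24014.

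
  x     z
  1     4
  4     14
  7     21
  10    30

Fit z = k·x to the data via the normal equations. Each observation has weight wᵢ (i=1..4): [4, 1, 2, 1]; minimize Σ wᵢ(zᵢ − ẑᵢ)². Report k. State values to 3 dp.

Compute the Gram sums: Σwᵢ·x·x = 218.
Moment sums: Σwᵢ·x·z = 666.
AᵀWA·[k]ᵀ = AᵀWz becomes [[218]]·[k]ᵀ = [666]ᵀ.
Hence k = 666 / 218 ≈ 3.05505.

k = 3.055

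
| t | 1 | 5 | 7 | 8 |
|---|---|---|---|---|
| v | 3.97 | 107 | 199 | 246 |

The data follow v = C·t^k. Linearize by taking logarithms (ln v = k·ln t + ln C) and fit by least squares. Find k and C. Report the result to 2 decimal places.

Let Y = ln v. Fitting Y = k·ln t + ln C by least squares:
Σln t = 5.6348, Σ(ln t)² = 10.7009, Σln v = 16.8502, Σln t·ln v = 29.2689.
Normal system: [[10.7009, 5.6348]; [5.6348, 4]]·[k, ln C]ᵀ = [29.2689, 16.8502]ᵀ.
Slope k = (n·Σln t·ln v − Σln t·Σln v)/(n·Σ(ln t)² − (Σln t)²) = (4·29.2689 − 5.6348·16.8502)/11.0529 = 2.00203; ln C = (Σln v − k·Σln t)/n = 1.39230, so C = exp(1.39230) = 4.02408.

k = 2.00, C = 4.02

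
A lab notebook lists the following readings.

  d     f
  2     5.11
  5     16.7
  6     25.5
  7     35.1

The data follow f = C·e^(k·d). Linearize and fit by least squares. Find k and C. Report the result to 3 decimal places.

k = 0.390, C = 2.364

Linearized form: ln f = k·d + ln C. From the 4 transformed points,
Σd = 20.0000, Σ(d)² = 114.0000, Σln f = 11.2435, Σd·ln f = 61.6789.
Normal system: [[114.0000, 20.0000]; [20.0000, 4]]·[k, ln C]ᵀ = [61.6789, 11.2435]ᵀ.
Solving (det = 56.0000): k = 0.39011, ln C = 0.86034, so C = exp(0.86034) = 2.36397.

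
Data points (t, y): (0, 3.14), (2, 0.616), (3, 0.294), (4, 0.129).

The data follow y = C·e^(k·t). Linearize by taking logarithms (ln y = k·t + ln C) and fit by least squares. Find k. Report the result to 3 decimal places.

k = -0.795

Let Y = ln y. Fitting Y = k·t + ln C by least squares:
Σt = 9.0000, Σ(t)² = 29.0000, Σln y = -2.6124, Σt·ln y = -12.8333.
Equations: 29.0000·k + 9.0000·ln C = -12.8333;  9.0000·k + 4·ln C = -2.6124.
Δ = 29.0000·4 − (9.0000)² = 35.0000; k = (-12.8333·4 − 9.0000·-2.6124)/35.0000 = -0.79490, ln C = (29.0000·-2.6124 − 9.0000·-12.8333)/35.0000 = 1.13543.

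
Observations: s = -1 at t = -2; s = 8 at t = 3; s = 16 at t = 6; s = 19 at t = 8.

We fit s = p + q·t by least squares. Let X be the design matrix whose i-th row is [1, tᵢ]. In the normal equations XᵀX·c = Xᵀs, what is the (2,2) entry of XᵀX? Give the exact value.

113

Row 2 ↔ basis t, column 2 ↔ basis t, so (XᵀX)_{2,2} = Σᵢ (t)·(t) = (-2)·(-2) + (3)·(3) + (6)·(6) + (8)·(8) = 113.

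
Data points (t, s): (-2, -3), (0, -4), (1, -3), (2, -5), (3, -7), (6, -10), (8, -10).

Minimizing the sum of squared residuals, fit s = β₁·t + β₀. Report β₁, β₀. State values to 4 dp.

β₁ = -0.8367, β₀ = -3.8486

Forming MᵀM = [[118, 18]; [18, 7]] and Mᵀs = [-168, -42]ᵀ gives MᵀM·[β₁, β₀]ᵀ = Mᵀs.
det = 118·7 − 18² = 502.
β₁ = ((-168)·7 − 18·(-42))/502 = -210/251; β₀ = (118·(-42) − 18·(-168))/502 = -966/251.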